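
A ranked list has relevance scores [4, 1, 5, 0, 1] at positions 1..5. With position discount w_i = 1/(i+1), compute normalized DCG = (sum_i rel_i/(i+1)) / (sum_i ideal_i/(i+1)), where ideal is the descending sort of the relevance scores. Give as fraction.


Position discount weights w_i = 1/(i+1) for i=1..5:
Weights = [1/2, 1/3, 1/4, 1/5, 1/6]
Actual relevance: [4, 1, 5, 0, 1]
DCG = 4/2 + 1/3 + 5/4 + 0/5 + 1/6 = 15/4
Ideal relevance (sorted desc): [5, 4, 1, 1, 0]
Ideal DCG = 5/2 + 4/3 + 1/4 + 1/5 + 0/6 = 257/60
nDCG = DCG / ideal_DCG = 15/4 / 257/60 = 225/257

225/257


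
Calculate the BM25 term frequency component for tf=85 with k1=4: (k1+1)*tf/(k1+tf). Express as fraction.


BM25 TF component = (k1+1)*tf / (k1+tf)
k1 = 4, tf = 85
Numerator = (4+1)*85 = 425
Denominator = 4 + 85 = 89
= 425/89 = 425/89

425/89


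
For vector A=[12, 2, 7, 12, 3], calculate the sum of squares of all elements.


|A|^2 = sum of squared components
A[0]^2 = 12^2 = 144
A[1]^2 = 2^2 = 4
A[2]^2 = 7^2 = 49
A[3]^2 = 12^2 = 144
A[4]^2 = 3^2 = 9
Sum = 144 + 4 + 49 + 144 + 9 = 350

350


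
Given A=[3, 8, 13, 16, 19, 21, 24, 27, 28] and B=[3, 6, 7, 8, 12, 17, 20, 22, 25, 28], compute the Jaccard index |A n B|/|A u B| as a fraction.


A intersect B = [3, 8, 28]
|A intersect B| = 3
A union B = [3, 6, 7, 8, 12, 13, 16, 17, 19, 20, 21, 22, 24, 25, 27, 28]
|A union B| = 16
Jaccard = 3/16 = 3/16

3/16


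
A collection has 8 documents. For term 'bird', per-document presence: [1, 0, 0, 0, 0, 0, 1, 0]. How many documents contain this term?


Checking each document for 'bird':
Doc 1: present
Doc 2: absent
Doc 3: absent
Doc 4: absent
Doc 5: absent
Doc 6: absent
Doc 7: present
Doc 8: absent
df = sum of presences = 1 + 0 + 0 + 0 + 0 + 0 + 1 + 0 = 2

2


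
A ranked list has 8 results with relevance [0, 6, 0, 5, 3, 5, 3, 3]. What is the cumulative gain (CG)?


Cumulative Gain = sum of relevance scores
Position 1: rel=0, running sum=0
Position 2: rel=6, running sum=6
Position 3: rel=0, running sum=6
Position 4: rel=5, running sum=11
Position 5: rel=3, running sum=14
Position 6: rel=5, running sum=19
Position 7: rel=3, running sum=22
Position 8: rel=3, running sum=25
CG = 25

25


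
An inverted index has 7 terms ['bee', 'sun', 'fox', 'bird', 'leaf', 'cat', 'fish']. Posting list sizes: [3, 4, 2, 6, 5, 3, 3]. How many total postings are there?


Summing posting list sizes:
'bee': 3 postings
'sun': 4 postings
'fox': 2 postings
'bird': 6 postings
'leaf': 5 postings
'cat': 3 postings
'fish': 3 postings
Total = 3 + 4 + 2 + 6 + 5 + 3 + 3 = 26

26


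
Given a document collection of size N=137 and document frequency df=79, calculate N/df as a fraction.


IDF ratio = N / df
= 137 / 79
= 137/79

137/79


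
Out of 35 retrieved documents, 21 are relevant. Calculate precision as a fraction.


Precision = relevant_retrieved / total_retrieved
= 21 / 35
= 21 / (21 + 14)
= 3/5

3/5


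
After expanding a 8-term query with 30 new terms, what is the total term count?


Original terms: 8
Expansion terms: 30
Total = 8 + 30 = 38

38


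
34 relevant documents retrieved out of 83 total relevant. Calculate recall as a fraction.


Recall = retrieved_relevant / total_relevant
= 34 / 83
= 34 / (34 + 49)
= 34/83

34/83


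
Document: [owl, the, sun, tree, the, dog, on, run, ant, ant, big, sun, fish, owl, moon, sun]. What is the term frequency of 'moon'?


Document has 16 words
Scanning for 'moon':
Found at positions: [14]
Count = 1

1


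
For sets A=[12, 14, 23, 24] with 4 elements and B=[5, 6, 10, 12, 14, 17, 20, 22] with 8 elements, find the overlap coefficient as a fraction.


A intersect B = [12, 14]
|A intersect B| = 2
min(|A|, |B|) = min(4, 8) = 4
Overlap = 2 / 4 = 1/2

1/2


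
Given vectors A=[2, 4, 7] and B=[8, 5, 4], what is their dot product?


Dot product = sum of element-wise products
A[0]*B[0] = 2*8 = 16
A[1]*B[1] = 4*5 = 20
A[2]*B[2] = 7*4 = 28
Sum = 16 + 20 + 28 = 64

64


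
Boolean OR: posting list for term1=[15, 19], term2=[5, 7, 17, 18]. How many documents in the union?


Boolean OR: find union of posting lists
term1 docs: [15, 19]
term2 docs: [5, 7, 17, 18]
Union: [5, 7, 15, 17, 18, 19]
|union| = 6

6


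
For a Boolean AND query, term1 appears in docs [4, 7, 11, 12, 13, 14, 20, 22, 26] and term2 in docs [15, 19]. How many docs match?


Boolean AND: find intersection of posting lists
term1 docs: [4, 7, 11, 12, 13, 14, 20, 22, 26]
term2 docs: [15, 19]
Intersection: []
|intersection| = 0

0


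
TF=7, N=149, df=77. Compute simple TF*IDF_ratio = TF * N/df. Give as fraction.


TF * (N/df)
= 7 * (149/77)
= 7 * 149/77
= 149/11

149/11


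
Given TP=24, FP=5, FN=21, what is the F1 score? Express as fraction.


F1 = 2 * P * R / (P + R)
P = TP/(TP+FP) = 24/29 = 24/29
R = TP/(TP+FN) = 24/45 = 8/15
2 * P * R = 2 * 24/29 * 8/15 = 128/145
P + R = 24/29 + 8/15 = 592/435
F1 = 128/145 / 592/435 = 24/37

24/37


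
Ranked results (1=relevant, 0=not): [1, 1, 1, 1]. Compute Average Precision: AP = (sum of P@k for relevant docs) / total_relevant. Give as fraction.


Computing P@k for each relevant position:
Position 1: relevant, P@1 = 1/1 = 1
Position 2: relevant, P@2 = 2/2 = 1
Position 3: relevant, P@3 = 3/3 = 1
Position 4: relevant, P@4 = 4/4 = 1
Sum of P@k = 1 + 1 + 1 + 1 = 4
AP = 4 / 4 = 1

1


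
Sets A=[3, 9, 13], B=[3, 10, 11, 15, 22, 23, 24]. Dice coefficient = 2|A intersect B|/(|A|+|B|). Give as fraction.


A intersect B = [3]
|A intersect B| = 1
|A| = 3, |B| = 7
Dice = 2*1 / (3+7)
= 2 / 10 = 1/5

1/5


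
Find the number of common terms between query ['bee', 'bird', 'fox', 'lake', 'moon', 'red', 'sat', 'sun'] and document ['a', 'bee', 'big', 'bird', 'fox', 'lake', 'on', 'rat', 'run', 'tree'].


Query terms: ['bee', 'bird', 'fox', 'lake', 'moon', 'red', 'sat', 'sun']
Document terms: ['a', 'bee', 'big', 'bird', 'fox', 'lake', 'on', 'rat', 'run', 'tree']
Common terms: ['bee', 'bird', 'fox', 'lake']
Overlap count = 4

4


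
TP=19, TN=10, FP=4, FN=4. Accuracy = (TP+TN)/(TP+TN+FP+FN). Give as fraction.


Accuracy = (TP + TN) / (TP + TN + FP + FN)
TP + TN = 19 + 10 = 29
Total = 19 + 10 + 4 + 4 = 37
Accuracy = 29 / 37 = 29/37

29/37


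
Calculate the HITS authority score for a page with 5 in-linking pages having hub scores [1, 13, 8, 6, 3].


Authority = sum of hub scores of in-linkers
In-link 1: hub score = 1
In-link 2: hub score = 13
In-link 3: hub score = 8
In-link 4: hub score = 6
In-link 5: hub score = 3
Authority = 1 + 13 + 8 + 6 + 3 = 31

31


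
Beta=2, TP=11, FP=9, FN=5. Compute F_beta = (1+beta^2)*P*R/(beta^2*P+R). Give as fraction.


P = TP/(TP+FP) = 11/20 = 11/20
R = TP/(TP+FN) = 11/16 = 11/16
beta^2 = 2^2 = 4
(1 + beta^2) = 5
Numerator = (1+beta^2)*P*R = 121/64
Denominator = beta^2*P + R = 11/5 + 11/16 = 231/80
F_beta = 55/84

55/84


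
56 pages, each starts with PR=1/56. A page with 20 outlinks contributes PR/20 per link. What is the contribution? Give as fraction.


Initial PR = 1/56 = 1/56
Outlinks = 20
Contribution per link = PR / outlinks
= 1/56 / 20
= 1/1120

1/1120


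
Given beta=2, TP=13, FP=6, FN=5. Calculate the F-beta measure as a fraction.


P = TP/(TP+FP) = 13/19 = 13/19
R = TP/(TP+FN) = 13/18 = 13/18
beta^2 = 2^2 = 4
(1 + beta^2) = 5
Numerator = (1+beta^2)*P*R = 845/342
Denominator = beta^2*P + R = 52/19 + 13/18 = 1183/342
F_beta = 5/7

5/7


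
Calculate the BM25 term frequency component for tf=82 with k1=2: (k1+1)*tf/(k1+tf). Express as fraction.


BM25 TF component = (k1+1)*tf / (k1+tf)
k1 = 2, tf = 82
Numerator = (2+1)*82 = 246
Denominator = 2 + 82 = 84
= 246/84 = 41/14

41/14


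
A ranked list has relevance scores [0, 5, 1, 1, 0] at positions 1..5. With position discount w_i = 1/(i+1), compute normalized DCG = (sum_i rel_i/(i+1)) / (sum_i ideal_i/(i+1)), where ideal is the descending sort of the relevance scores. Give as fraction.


Position discount weights w_i = 1/(i+1) for i=1..5:
Weights = [1/2, 1/3, 1/4, 1/5, 1/6]
Actual relevance: [0, 5, 1, 1, 0]
DCG = 0/2 + 5/3 + 1/4 + 1/5 + 0/6 = 127/60
Ideal relevance (sorted desc): [5, 1, 1, 0, 0]
Ideal DCG = 5/2 + 1/3 + 1/4 + 0/5 + 0/6 = 37/12
nDCG = DCG / ideal_DCG = 127/60 / 37/12 = 127/185

127/185


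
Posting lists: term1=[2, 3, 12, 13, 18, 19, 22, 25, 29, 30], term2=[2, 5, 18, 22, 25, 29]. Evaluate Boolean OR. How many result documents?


Boolean OR: find union of posting lists
term1 docs: [2, 3, 12, 13, 18, 19, 22, 25, 29, 30]
term2 docs: [2, 5, 18, 22, 25, 29]
Union: [2, 3, 5, 12, 13, 18, 19, 22, 25, 29, 30]
|union| = 11

11


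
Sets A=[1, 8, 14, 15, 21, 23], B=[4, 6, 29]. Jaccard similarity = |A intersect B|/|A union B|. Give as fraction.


A intersect B = []
|A intersect B| = 0
A union B = [1, 4, 6, 8, 14, 15, 21, 23, 29]
|A union B| = 9
Jaccard = 0/9 = 0

0


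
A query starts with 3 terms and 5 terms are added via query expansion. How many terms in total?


Original terms: 3
Expansion terms: 5
Total = 3 + 5 = 8

8


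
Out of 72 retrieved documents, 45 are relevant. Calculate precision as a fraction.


Precision = relevant_retrieved / total_retrieved
= 45 / 72
= 45 / (45 + 27)
= 5/8

5/8


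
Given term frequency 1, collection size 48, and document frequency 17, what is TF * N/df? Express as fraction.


TF * (N/df)
= 1 * (48/17)
= 1 * 48/17
= 48/17

48/17


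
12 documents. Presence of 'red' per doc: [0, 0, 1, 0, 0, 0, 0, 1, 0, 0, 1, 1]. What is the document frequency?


Checking each document for 'red':
Doc 1: absent
Doc 2: absent
Doc 3: present
Doc 4: absent
Doc 5: absent
Doc 6: absent
Doc 7: absent
Doc 8: present
Doc 9: absent
Doc 10: absent
Doc 11: present
Doc 12: present
df = sum of presences = 0 + 0 + 1 + 0 + 0 + 0 + 0 + 1 + 0 + 0 + 1 + 1 = 4

4


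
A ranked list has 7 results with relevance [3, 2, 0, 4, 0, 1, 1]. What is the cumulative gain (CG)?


Cumulative Gain = sum of relevance scores
Position 1: rel=3, running sum=3
Position 2: rel=2, running sum=5
Position 3: rel=0, running sum=5
Position 4: rel=4, running sum=9
Position 5: rel=0, running sum=9
Position 6: rel=1, running sum=10
Position 7: rel=1, running sum=11
CG = 11

11


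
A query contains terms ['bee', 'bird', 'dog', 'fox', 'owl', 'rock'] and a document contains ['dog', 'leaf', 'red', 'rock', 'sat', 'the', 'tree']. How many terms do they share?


Query terms: ['bee', 'bird', 'dog', 'fox', 'owl', 'rock']
Document terms: ['dog', 'leaf', 'red', 'rock', 'sat', 'the', 'tree']
Common terms: ['dog', 'rock']
Overlap count = 2

2


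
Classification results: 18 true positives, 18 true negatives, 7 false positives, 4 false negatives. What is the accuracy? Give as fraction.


Accuracy = (TP + TN) / (TP + TN + FP + FN)
TP + TN = 18 + 18 = 36
Total = 18 + 18 + 7 + 4 = 47
Accuracy = 36 / 47 = 36/47

36/47


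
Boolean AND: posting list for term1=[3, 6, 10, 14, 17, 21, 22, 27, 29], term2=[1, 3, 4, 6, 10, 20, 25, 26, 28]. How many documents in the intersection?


Boolean AND: find intersection of posting lists
term1 docs: [3, 6, 10, 14, 17, 21, 22, 27, 29]
term2 docs: [1, 3, 4, 6, 10, 20, 25, 26, 28]
Intersection: [3, 6, 10]
|intersection| = 3

3


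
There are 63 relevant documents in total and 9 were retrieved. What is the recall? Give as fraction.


Recall = retrieved_relevant / total_relevant
= 9 / 63
= 9 / (9 + 54)
= 1/7

1/7


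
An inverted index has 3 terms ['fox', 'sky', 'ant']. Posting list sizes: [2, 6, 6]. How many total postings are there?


Summing posting list sizes:
'fox': 2 postings
'sky': 6 postings
'ant': 6 postings
Total = 2 + 6 + 6 = 14

14


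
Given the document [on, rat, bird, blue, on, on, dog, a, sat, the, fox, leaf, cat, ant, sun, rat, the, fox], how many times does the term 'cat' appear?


Document has 18 words
Scanning for 'cat':
Found at positions: [12]
Count = 1

1


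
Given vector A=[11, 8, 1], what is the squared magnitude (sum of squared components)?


|A|^2 = sum of squared components
A[0]^2 = 11^2 = 121
A[1]^2 = 8^2 = 64
A[2]^2 = 1^2 = 1
Sum = 121 + 64 + 1 = 186

186


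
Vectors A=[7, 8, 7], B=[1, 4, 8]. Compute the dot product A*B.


Dot product = sum of element-wise products
A[0]*B[0] = 7*1 = 7
A[1]*B[1] = 8*4 = 32
A[2]*B[2] = 7*8 = 56
Sum = 7 + 32 + 56 = 95

95


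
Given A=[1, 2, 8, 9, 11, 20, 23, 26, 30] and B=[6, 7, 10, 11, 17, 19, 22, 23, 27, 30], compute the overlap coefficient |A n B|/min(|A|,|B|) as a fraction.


A intersect B = [11, 23, 30]
|A intersect B| = 3
min(|A|, |B|) = min(9, 10) = 9
Overlap = 3 / 9 = 1/3

1/3


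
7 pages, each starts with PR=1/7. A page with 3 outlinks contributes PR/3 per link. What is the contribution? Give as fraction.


Initial PR = 1/7 = 1/7
Outlinks = 3
Contribution per link = PR / outlinks
= 1/7 / 3
= 1/21

1/21


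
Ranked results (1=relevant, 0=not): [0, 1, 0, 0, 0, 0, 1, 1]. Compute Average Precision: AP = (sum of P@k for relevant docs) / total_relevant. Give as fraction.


Computing P@k for each relevant position:
Position 1: not relevant
Position 2: relevant, P@2 = 1/2 = 1/2
Position 3: not relevant
Position 4: not relevant
Position 5: not relevant
Position 6: not relevant
Position 7: relevant, P@7 = 2/7 = 2/7
Position 8: relevant, P@8 = 3/8 = 3/8
Sum of P@k = 1/2 + 2/7 + 3/8 = 65/56
AP = 65/56 / 3 = 65/168

65/168


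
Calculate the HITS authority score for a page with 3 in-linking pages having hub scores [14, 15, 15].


Authority = sum of hub scores of in-linkers
In-link 1: hub score = 14
In-link 2: hub score = 15
In-link 3: hub score = 15
Authority = 14 + 15 + 15 = 44

44


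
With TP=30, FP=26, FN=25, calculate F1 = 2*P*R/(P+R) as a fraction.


F1 = 2 * P * R / (P + R)
P = TP/(TP+FP) = 30/56 = 15/28
R = TP/(TP+FN) = 30/55 = 6/11
2 * P * R = 2 * 15/28 * 6/11 = 45/77
P + R = 15/28 + 6/11 = 333/308
F1 = 45/77 / 333/308 = 20/37

20/37


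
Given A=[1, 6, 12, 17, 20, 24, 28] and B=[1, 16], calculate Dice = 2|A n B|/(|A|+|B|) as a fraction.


A intersect B = [1]
|A intersect B| = 1
|A| = 7, |B| = 2
Dice = 2*1 / (7+2)
= 2 / 9 = 2/9

2/9


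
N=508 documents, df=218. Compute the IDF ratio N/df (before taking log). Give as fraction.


IDF ratio = N / df
= 508 / 218
= 254/109

254/109


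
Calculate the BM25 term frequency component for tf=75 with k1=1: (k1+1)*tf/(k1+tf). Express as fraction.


BM25 TF component = (k1+1)*tf / (k1+tf)
k1 = 1, tf = 75
Numerator = (1+1)*75 = 150
Denominator = 1 + 75 = 76
= 150/76 = 75/38

75/38


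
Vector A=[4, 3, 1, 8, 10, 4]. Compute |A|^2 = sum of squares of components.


|A|^2 = sum of squared components
A[0]^2 = 4^2 = 16
A[1]^2 = 3^2 = 9
A[2]^2 = 1^2 = 1
A[3]^2 = 8^2 = 64
A[4]^2 = 10^2 = 100
A[5]^2 = 4^2 = 16
Sum = 16 + 9 + 1 + 64 + 100 + 16 = 206

206


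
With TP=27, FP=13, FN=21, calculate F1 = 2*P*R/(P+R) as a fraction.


F1 = 2 * P * R / (P + R)
P = TP/(TP+FP) = 27/40 = 27/40
R = TP/(TP+FN) = 27/48 = 9/16
2 * P * R = 2 * 27/40 * 9/16 = 243/320
P + R = 27/40 + 9/16 = 99/80
F1 = 243/320 / 99/80 = 27/44

27/44


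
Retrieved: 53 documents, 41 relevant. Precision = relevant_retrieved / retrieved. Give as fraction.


Precision = relevant_retrieved / total_retrieved
= 41 / 53
= 41 / (41 + 12)
= 41/53

41/53


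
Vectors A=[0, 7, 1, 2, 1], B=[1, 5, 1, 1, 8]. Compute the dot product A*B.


Dot product = sum of element-wise products
A[0]*B[0] = 0*1 = 0
A[1]*B[1] = 7*5 = 35
A[2]*B[2] = 1*1 = 1
A[3]*B[3] = 2*1 = 2
A[4]*B[4] = 1*8 = 8
Sum = 0 + 35 + 1 + 2 + 8 = 46

46


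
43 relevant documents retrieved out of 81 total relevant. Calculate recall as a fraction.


Recall = retrieved_relevant / total_relevant
= 43 / 81
= 43 / (43 + 38)
= 43/81

43/81


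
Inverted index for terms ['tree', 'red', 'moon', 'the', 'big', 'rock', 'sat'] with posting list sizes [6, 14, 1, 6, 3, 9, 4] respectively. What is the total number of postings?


Summing posting list sizes:
'tree': 6 postings
'red': 14 postings
'moon': 1 postings
'the': 6 postings
'big': 3 postings
'rock': 9 postings
'sat': 4 postings
Total = 6 + 14 + 1 + 6 + 3 + 9 + 4 = 43

43


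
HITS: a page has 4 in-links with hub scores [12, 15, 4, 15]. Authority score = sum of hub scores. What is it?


Authority = sum of hub scores of in-linkers
In-link 1: hub score = 12
In-link 2: hub score = 15
In-link 3: hub score = 4
In-link 4: hub score = 15
Authority = 12 + 15 + 4 + 15 = 46

46


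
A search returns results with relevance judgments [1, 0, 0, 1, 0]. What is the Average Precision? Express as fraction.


Computing P@k for each relevant position:
Position 1: relevant, P@1 = 1/1 = 1
Position 2: not relevant
Position 3: not relevant
Position 4: relevant, P@4 = 2/4 = 1/2
Position 5: not relevant
Sum of P@k = 1 + 1/2 = 3/2
AP = 3/2 / 2 = 3/4

3/4


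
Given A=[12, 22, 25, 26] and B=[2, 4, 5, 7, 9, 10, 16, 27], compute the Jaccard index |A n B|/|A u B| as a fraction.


A intersect B = []
|A intersect B| = 0
A union B = [2, 4, 5, 7, 9, 10, 12, 16, 22, 25, 26, 27]
|A union B| = 12
Jaccard = 0/12 = 0

0


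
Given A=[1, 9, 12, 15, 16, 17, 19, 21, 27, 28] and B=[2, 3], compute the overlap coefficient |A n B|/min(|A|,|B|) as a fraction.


A intersect B = []
|A intersect B| = 0
min(|A|, |B|) = min(10, 2) = 2
Overlap = 0 / 2 = 0

0


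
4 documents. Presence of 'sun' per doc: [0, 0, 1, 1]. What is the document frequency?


Checking each document for 'sun':
Doc 1: absent
Doc 2: absent
Doc 3: present
Doc 4: present
df = sum of presences = 0 + 0 + 1 + 1 = 2

2


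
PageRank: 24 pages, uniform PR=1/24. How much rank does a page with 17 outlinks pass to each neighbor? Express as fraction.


Initial PR = 1/24 = 1/24
Outlinks = 17
Contribution per link = PR / outlinks
= 1/24 / 17
= 1/408

1/408


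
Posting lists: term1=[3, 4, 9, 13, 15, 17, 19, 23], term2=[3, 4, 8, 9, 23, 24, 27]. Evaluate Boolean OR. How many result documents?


Boolean OR: find union of posting lists
term1 docs: [3, 4, 9, 13, 15, 17, 19, 23]
term2 docs: [3, 4, 8, 9, 23, 24, 27]
Union: [3, 4, 8, 9, 13, 15, 17, 19, 23, 24, 27]
|union| = 11

11


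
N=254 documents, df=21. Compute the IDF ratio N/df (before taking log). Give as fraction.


IDF ratio = N / df
= 254 / 21
= 254/21

254/21


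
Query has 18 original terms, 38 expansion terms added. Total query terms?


Original terms: 18
Expansion terms: 38
Total = 18 + 38 = 56

56


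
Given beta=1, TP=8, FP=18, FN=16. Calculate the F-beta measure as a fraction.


P = TP/(TP+FP) = 8/26 = 4/13
R = TP/(TP+FN) = 8/24 = 1/3
beta^2 = 1^2 = 1
(1 + beta^2) = 2
Numerator = (1+beta^2)*P*R = 8/39
Denominator = beta^2*P + R = 4/13 + 1/3 = 25/39
F_beta = 8/25

8/25


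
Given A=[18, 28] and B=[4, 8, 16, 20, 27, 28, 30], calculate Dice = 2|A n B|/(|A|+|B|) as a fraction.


A intersect B = [28]
|A intersect B| = 1
|A| = 2, |B| = 7
Dice = 2*1 / (2+7)
= 2 / 9 = 2/9

2/9


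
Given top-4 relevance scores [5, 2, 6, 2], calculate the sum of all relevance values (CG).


Cumulative Gain = sum of relevance scores
Position 1: rel=5, running sum=5
Position 2: rel=2, running sum=7
Position 3: rel=6, running sum=13
Position 4: rel=2, running sum=15
CG = 15

15


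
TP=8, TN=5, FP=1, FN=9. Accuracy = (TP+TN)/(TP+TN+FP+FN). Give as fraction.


Accuracy = (TP + TN) / (TP + TN + FP + FN)
TP + TN = 8 + 5 = 13
Total = 8 + 5 + 1 + 9 = 23
Accuracy = 13 / 23 = 13/23

13/23


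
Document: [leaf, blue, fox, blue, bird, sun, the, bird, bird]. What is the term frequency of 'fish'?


Document has 9 words
Scanning for 'fish':
Term not found in document
Count = 0

0


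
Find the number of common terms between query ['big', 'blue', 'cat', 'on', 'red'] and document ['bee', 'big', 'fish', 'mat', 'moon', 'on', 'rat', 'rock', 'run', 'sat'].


Query terms: ['big', 'blue', 'cat', 'on', 'red']
Document terms: ['bee', 'big', 'fish', 'mat', 'moon', 'on', 'rat', 'rock', 'run', 'sat']
Common terms: ['big', 'on']
Overlap count = 2

2


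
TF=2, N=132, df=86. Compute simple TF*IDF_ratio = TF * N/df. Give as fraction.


TF * (N/df)
= 2 * (132/86)
= 2 * 66/43
= 132/43

132/43


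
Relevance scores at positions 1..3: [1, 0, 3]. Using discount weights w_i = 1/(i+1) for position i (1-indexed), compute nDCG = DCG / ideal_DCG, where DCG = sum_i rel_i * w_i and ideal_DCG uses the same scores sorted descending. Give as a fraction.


Position discount weights w_i = 1/(i+1) for i=1..3:
Weights = [1/2, 1/3, 1/4]
Actual relevance: [1, 0, 3]
DCG = 1/2 + 0/3 + 3/4 = 5/4
Ideal relevance (sorted desc): [3, 1, 0]
Ideal DCG = 3/2 + 1/3 + 0/4 = 11/6
nDCG = DCG / ideal_DCG = 5/4 / 11/6 = 15/22

15/22


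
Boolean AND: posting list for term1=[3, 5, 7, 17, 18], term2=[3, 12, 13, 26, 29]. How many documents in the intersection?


Boolean AND: find intersection of posting lists
term1 docs: [3, 5, 7, 17, 18]
term2 docs: [3, 12, 13, 26, 29]
Intersection: [3]
|intersection| = 1

1


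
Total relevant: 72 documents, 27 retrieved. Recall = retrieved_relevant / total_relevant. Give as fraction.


Recall = retrieved_relevant / total_relevant
= 27 / 72
= 27 / (27 + 45)
= 3/8

3/8


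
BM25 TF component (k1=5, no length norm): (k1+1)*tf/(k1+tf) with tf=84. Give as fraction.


BM25 TF component = (k1+1)*tf / (k1+tf)
k1 = 5, tf = 84
Numerator = (5+1)*84 = 504
Denominator = 5 + 84 = 89
= 504/89 = 504/89

504/89


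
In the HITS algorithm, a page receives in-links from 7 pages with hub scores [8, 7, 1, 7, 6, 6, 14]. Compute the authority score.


Authority = sum of hub scores of in-linkers
In-link 1: hub score = 8
In-link 2: hub score = 7
In-link 3: hub score = 1
In-link 4: hub score = 7
In-link 5: hub score = 6
In-link 6: hub score = 6
In-link 7: hub score = 14
Authority = 8 + 7 + 1 + 7 + 6 + 6 + 14 = 49

49


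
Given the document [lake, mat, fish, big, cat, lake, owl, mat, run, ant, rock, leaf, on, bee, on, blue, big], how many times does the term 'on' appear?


Document has 17 words
Scanning for 'on':
Found at positions: [12, 14]
Count = 2

2


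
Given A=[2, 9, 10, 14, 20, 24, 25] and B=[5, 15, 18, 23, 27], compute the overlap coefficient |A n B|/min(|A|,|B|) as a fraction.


A intersect B = []
|A intersect B| = 0
min(|A|, |B|) = min(7, 5) = 5
Overlap = 0 / 5 = 0

0


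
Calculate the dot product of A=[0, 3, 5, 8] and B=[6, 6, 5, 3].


Dot product = sum of element-wise products
A[0]*B[0] = 0*6 = 0
A[1]*B[1] = 3*6 = 18
A[2]*B[2] = 5*5 = 25
A[3]*B[3] = 8*3 = 24
Sum = 0 + 18 + 25 + 24 = 67

67


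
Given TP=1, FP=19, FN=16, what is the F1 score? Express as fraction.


F1 = 2 * P * R / (P + R)
P = TP/(TP+FP) = 1/20 = 1/20
R = TP/(TP+FN) = 1/17 = 1/17
2 * P * R = 2 * 1/20 * 1/17 = 1/170
P + R = 1/20 + 1/17 = 37/340
F1 = 1/170 / 37/340 = 2/37

2/37


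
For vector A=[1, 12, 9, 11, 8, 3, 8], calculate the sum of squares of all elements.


|A|^2 = sum of squared components
A[0]^2 = 1^2 = 1
A[1]^2 = 12^2 = 144
A[2]^2 = 9^2 = 81
A[3]^2 = 11^2 = 121
A[4]^2 = 8^2 = 64
A[5]^2 = 3^2 = 9
A[6]^2 = 8^2 = 64
Sum = 1 + 144 + 81 + 121 + 64 + 9 + 64 = 484

484


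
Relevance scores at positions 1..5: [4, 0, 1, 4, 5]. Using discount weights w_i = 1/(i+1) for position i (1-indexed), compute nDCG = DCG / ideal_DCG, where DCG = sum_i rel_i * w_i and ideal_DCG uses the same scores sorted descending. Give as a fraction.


Position discount weights w_i = 1/(i+1) for i=1..5:
Weights = [1/2, 1/3, 1/4, 1/5, 1/6]
Actual relevance: [4, 0, 1, 4, 5]
DCG = 4/2 + 0/3 + 1/4 + 4/5 + 5/6 = 233/60
Ideal relevance (sorted desc): [5, 4, 4, 1, 0]
Ideal DCG = 5/2 + 4/3 + 4/4 + 1/5 + 0/6 = 151/30
nDCG = DCG / ideal_DCG = 233/60 / 151/30 = 233/302

233/302


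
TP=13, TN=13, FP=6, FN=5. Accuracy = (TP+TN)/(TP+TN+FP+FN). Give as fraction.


Accuracy = (TP + TN) / (TP + TN + FP + FN)
TP + TN = 13 + 13 = 26
Total = 13 + 13 + 6 + 5 = 37
Accuracy = 26 / 37 = 26/37

26/37


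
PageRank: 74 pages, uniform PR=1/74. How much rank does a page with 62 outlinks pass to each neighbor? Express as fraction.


Initial PR = 1/74 = 1/74
Outlinks = 62
Contribution per link = PR / outlinks
= 1/74 / 62
= 1/4588

1/4588


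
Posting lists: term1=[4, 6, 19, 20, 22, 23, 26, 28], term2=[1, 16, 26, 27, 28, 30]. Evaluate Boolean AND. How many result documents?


Boolean AND: find intersection of posting lists
term1 docs: [4, 6, 19, 20, 22, 23, 26, 28]
term2 docs: [1, 16, 26, 27, 28, 30]
Intersection: [26, 28]
|intersection| = 2

2


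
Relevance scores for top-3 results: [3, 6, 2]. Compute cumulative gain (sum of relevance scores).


Cumulative Gain = sum of relevance scores
Position 1: rel=3, running sum=3
Position 2: rel=6, running sum=9
Position 3: rel=2, running sum=11
CG = 11

11


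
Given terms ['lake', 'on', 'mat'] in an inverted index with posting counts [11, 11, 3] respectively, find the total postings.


Summing posting list sizes:
'lake': 11 postings
'on': 11 postings
'mat': 3 postings
Total = 11 + 11 + 3 = 25

25


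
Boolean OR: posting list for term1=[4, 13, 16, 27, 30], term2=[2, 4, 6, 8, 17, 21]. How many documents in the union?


Boolean OR: find union of posting lists
term1 docs: [4, 13, 16, 27, 30]
term2 docs: [2, 4, 6, 8, 17, 21]
Union: [2, 4, 6, 8, 13, 16, 17, 21, 27, 30]
|union| = 10

10


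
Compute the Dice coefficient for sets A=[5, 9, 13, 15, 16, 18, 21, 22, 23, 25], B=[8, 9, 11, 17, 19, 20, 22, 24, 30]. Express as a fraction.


A intersect B = [9, 22]
|A intersect B| = 2
|A| = 10, |B| = 9
Dice = 2*2 / (10+9)
= 4 / 19 = 4/19

4/19


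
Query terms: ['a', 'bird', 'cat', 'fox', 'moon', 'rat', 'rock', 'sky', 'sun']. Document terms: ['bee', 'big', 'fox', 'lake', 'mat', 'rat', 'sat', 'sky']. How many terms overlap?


Query terms: ['a', 'bird', 'cat', 'fox', 'moon', 'rat', 'rock', 'sky', 'sun']
Document terms: ['bee', 'big', 'fox', 'lake', 'mat', 'rat', 'sat', 'sky']
Common terms: ['fox', 'rat', 'sky']
Overlap count = 3

3


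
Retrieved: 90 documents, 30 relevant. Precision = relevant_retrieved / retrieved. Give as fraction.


Precision = relevant_retrieved / total_retrieved
= 30 / 90
= 30 / (30 + 60)
= 1/3

1/3


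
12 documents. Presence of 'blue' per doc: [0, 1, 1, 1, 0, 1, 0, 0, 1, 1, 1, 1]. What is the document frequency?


Checking each document for 'blue':
Doc 1: absent
Doc 2: present
Doc 3: present
Doc 4: present
Doc 5: absent
Doc 6: present
Doc 7: absent
Doc 8: absent
Doc 9: present
Doc 10: present
Doc 11: present
Doc 12: present
df = sum of presences = 0 + 1 + 1 + 1 + 0 + 1 + 0 + 0 + 1 + 1 + 1 + 1 = 8

8


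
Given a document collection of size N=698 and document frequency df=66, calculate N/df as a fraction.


IDF ratio = N / df
= 698 / 66
= 349/33

349/33


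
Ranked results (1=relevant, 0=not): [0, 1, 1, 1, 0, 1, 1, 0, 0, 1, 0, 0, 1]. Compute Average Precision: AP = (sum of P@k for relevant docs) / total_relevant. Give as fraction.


Computing P@k for each relevant position:
Position 1: not relevant
Position 2: relevant, P@2 = 1/2 = 1/2
Position 3: relevant, P@3 = 2/3 = 2/3
Position 4: relevant, P@4 = 3/4 = 3/4
Position 5: not relevant
Position 6: relevant, P@6 = 4/6 = 2/3
Position 7: relevant, P@7 = 5/7 = 5/7
Position 8: not relevant
Position 9: not relevant
Position 10: relevant, P@10 = 6/10 = 3/5
Position 11: not relevant
Position 12: not relevant
Position 13: relevant, P@13 = 7/13 = 7/13
Sum of P@k = 1/2 + 2/3 + 3/4 + 2/3 + 5/7 + 3/5 + 7/13 = 24221/5460
AP = 24221/5460 / 7 = 24221/38220

24221/38220


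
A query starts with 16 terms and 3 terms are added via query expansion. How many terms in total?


Original terms: 16
Expansion terms: 3
Total = 16 + 3 = 19

19


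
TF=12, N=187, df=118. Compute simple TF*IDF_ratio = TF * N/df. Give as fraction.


TF * (N/df)
= 12 * (187/118)
= 12 * 187/118
= 1122/59

1122/59


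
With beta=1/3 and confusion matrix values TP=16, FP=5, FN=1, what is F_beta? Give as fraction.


P = TP/(TP+FP) = 16/21 = 16/21
R = TP/(TP+FN) = 16/17 = 16/17
beta^2 = 1/3^2 = 1/9
(1 + beta^2) = 10/9
Numerator = (1+beta^2)*P*R = 2560/3213
Denominator = beta^2*P + R = 16/189 + 16/17 = 3296/3213
F_beta = 80/103

80/103


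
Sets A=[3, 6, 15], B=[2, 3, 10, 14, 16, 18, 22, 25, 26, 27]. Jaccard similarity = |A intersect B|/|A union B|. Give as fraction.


A intersect B = [3]
|A intersect B| = 1
A union B = [2, 3, 6, 10, 14, 15, 16, 18, 22, 25, 26, 27]
|A union B| = 12
Jaccard = 1/12 = 1/12

1/12


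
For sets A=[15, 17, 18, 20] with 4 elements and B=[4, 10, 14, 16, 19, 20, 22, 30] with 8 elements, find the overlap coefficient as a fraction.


A intersect B = [20]
|A intersect B| = 1
min(|A|, |B|) = min(4, 8) = 4
Overlap = 1 / 4 = 1/4

1/4


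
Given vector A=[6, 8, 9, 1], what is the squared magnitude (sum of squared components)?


|A|^2 = sum of squared components
A[0]^2 = 6^2 = 36
A[1]^2 = 8^2 = 64
A[2]^2 = 9^2 = 81
A[3]^2 = 1^2 = 1
Sum = 36 + 64 + 81 + 1 = 182

182


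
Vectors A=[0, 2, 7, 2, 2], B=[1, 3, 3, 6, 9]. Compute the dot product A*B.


Dot product = sum of element-wise products
A[0]*B[0] = 0*1 = 0
A[1]*B[1] = 2*3 = 6
A[2]*B[2] = 7*3 = 21
A[3]*B[3] = 2*6 = 12
A[4]*B[4] = 2*9 = 18
Sum = 0 + 6 + 21 + 12 + 18 = 57

57


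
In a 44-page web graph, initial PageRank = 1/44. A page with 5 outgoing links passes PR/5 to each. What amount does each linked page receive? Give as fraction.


Initial PR = 1/44 = 1/44
Outlinks = 5
Contribution per link = PR / outlinks
= 1/44 / 5
= 1/220

1/220


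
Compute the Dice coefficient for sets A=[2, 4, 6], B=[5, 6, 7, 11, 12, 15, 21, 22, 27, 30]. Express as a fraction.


A intersect B = [6]
|A intersect B| = 1
|A| = 3, |B| = 10
Dice = 2*1 / (3+10)
= 2 / 13 = 2/13

2/13


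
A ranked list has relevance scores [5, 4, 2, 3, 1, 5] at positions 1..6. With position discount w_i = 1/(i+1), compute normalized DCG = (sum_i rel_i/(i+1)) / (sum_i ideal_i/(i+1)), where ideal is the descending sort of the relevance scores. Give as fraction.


Position discount weights w_i = 1/(i+1) for i=1..6:
Weights = [1/2, 1/3, 1/4, 1/5, 1/6, 1/7]
Actual relevance: [5, 4, 2, 3, 1, 5]
DCG = 5/2 + 4/3 + 2/4 + 3/5 + 1/6 + 5/7 = 407/70
Ideal relevance (sorted desc): [5, 5, 4, 3, 2, 1]
Ideal DCG = 5/2 + 5/3 + 4/4 + 3/5 + 2/6 + 1/7 = 437/70
nDCG = DCG / ideal_DCG = 407/70 / 437/70 = 407/437

407/437


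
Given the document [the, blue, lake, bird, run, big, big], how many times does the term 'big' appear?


Document has 7 words
Scanning for 'big':
Found at positions: [5, 6]
Count = 2

2


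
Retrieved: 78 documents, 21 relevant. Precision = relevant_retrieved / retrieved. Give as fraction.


Precision = relevant_retrieved / total_retrieved
= 21 / 78
= 21 / (21 + 57)
= 7/26

7/26


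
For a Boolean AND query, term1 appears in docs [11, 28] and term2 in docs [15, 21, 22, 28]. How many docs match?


Boolean AND: find intersection of posting lists
term1 docs: [11, 28]
term2 docs: [15, 21, 22, 28]
Intersection: [28]
|intersection| = 1

1


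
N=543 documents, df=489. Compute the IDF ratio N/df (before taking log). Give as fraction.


IDF ratio = N / df
= 543 / 489
= 181/163

181/163


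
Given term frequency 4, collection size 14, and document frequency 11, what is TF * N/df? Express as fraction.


TF * (N/df)
= 4 * (14/11)
= 4 * 14/11
= 56/11

56/11


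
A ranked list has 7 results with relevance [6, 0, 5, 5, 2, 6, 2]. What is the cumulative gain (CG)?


Cumulative Gain = sum of relevance scores
Position 1: rel=6, running sum=6
Position 2: rel=0, running sum=6
Position 3: rel=5, running sum=11
Position 4: rel=5, running sum=16
Position 5: rel=2, running sum=18
Position 6: rel=6, running sum=24
Position 7: rel=2, running sum=26
CG = 26

26


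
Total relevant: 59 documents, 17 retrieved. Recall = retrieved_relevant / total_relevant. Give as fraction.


Recall = retrieved_relevant / total_relevant
= 17 / 59
= 17 / (17 + 42)
= 17/59

17/59


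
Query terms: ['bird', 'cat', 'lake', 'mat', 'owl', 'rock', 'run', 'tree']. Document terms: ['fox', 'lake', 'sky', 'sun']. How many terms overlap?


Query terms: ['bird', 'cat', 'lake', 'mat', 'owl', 'rock', 'run', 'tree']
Document terms: ['fox', 'lake', 'sky', 'sun']
Common terms: ['lake']
Overlap count = 1

1


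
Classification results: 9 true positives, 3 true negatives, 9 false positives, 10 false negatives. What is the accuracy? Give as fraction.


Accuracy = (TP + TN) / (TP + TN + FP + FN)
TP + TN = 9 + 3 = 12
Total = 9 + 3 + 9 + 10 = 31
Accuracy = 12 / 31 = 12/31

12/31


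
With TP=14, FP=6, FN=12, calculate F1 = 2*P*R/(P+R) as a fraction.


F1 = 2 * P * R / (P + R)
P = TP/(TP+FP) = 14/20 = 7/10
R = TP/(TP+FN) = 14/26 = 7/13
2 * P * R = 2 * 7/10 * 7/13 = 49/65
P + R = 7/10 + 7/13 = 161/130
F1 = 49/65 / 161/130 = 14/23

14/23


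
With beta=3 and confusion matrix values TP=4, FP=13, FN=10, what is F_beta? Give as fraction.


P = TP/(TP+FP) = 4/17 = 4/17
R = TP/(TP+FN) = 4/14 = 2/7
beta^2 = 3^2 = 9
(1 + beta^2) = 10
Numerator = (1+beta^2)*P*R = 80/119
Denominator = beta^2*P + R = 36/17 + 2/7 = 286/119
F_beta = 40/143

40/143


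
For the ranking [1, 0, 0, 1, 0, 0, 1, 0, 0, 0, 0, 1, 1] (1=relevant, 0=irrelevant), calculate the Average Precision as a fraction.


Computing P@k for each relevant position:
Position 1: relevant, P@1 = 1/1 = 1
Position 2: not relevant
Position 3: not relevant
Position 4: relevant, P@4 = 2/4 = 1/2
Position 5: not relevant
Position 6: not relevant
Position 7: relevant, P@7 = 3/7 = 3/7
Position 8: not relevant
Position 9: not relevant
Position 10: not relevant
Position 11: not relevant
Position 12: relevant, P@12 = 4/12 = 1/3
Position 13: relevant, P@13 = 5/13 = 5/13
Sum of P@k = 1 + 1/2 + 3/7 + 1/3 + 5/13 = 1445/546
AP = 1445/546 / 5 = 289/546

289/546


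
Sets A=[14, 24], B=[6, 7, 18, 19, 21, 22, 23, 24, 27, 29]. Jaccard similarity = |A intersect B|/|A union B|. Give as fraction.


A intersect B = [24]
|A intersect B| = 1
A union B = [6, 7, 14, 18, 19, 21, 22, 23, 24, 27, 29]
|A union B| = 11
Jaccard = 1/11 = 1/11

1/11


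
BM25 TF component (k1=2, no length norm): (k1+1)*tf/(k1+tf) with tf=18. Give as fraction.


BM25 TF component = (k1+1)*tf / (k1+tf)
k1 = 2, tf = 18
Numerator = (2+1)*18 = 54
Denominator = 2 + 18 = 20
= 54/20 = 27/10

27/10


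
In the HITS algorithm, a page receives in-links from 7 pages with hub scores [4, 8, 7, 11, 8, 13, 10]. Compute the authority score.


Authority = sum of hub scores of in-linkers
In-link 1: hub score = 4
In-link 2: hub score = 8
In-link 3: hub score = 7
In-link 4: hub score = 11
In-link 5: hub score = 8
In-link 6: hub score = 13
In-link 7: hub score = 10
Authority = 4 + 8 + 7 + 11 + 8 + 13 + 10 = 61

61


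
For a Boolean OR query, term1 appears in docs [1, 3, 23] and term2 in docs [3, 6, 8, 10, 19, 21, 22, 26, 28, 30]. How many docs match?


Boolean OR: find union of posting lists
term1 docs: [1, 3, 23]
term2 docs: [3, 6, 8, 10, 19, 21, 22, 26, 28, 30]
Union: [1, 3, 6, 8, 10, 19, 21, 22, 23, 26, 28, 30]
|union| = 12

12


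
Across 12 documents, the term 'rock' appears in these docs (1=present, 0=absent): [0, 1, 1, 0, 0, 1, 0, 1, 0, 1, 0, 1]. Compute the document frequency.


Checking each document for 'rock':
Doc 1: absent
Doc 2: present
Doc 3: present
Doc 4: absent
Doc 5: absent
Doc 6: present
Doc 7: absent
Doc 8: present
Doc 9: absent
Doc 10: present
Doc 11: absent
Doc 12: present
df = sum of presences = 0 + 1 + 1 + 0 + 0 + 1 + 0 + 1 + 0 + 1 + 0 + 1 = 6

6


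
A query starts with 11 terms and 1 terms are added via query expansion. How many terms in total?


Original terms: 11
Expansion terms: 1
Total = 11 + 1 = 12

12


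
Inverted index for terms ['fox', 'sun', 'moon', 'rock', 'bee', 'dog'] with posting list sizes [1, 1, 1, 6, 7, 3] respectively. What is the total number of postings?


Summing posting list sizes:
'fox': 1 postings
'sun': 1 postings
'moon': 1 postings
'rock': 6 postings
'bee': 7 postings
'dog': 3 postings
Total = 1 + 1 + 1 + 6 + 7 + 3 = 19

19


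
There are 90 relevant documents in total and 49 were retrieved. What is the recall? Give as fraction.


Recall = retrieved_relevant / total_relevant
= 49 / 90
= 49 / (49 + 41)
= 49/90

49/90


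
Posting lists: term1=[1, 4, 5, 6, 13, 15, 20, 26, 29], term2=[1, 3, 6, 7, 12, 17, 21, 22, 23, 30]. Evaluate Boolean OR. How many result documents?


Boolean OR: find union of posting lists
term1 docs: [1, 4, 5, 6, 13, 15, 20, 26, 29]
term2 docs: [1, 3, 6, 7, 12, 17, 21, 22, 23, 30]
Union: [1, 3, 4, 5, 6, 7, 12, 13, 15, 17, 20, 21, 22, 23, 26, 29, 30]
|union| = 17

17


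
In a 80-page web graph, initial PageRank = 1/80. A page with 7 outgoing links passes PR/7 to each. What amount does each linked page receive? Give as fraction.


Initial PR = 1/80 = 1/80
Outlinks = 7
Contribution per link = PR / outlinks
= 1/80 / 7
= 1/560

1/560


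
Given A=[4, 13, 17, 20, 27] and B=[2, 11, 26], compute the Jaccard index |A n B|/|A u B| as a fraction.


A intersect B = []
|A intersect B| = 0
A union B = [2, 4, 11, 13, 17, 20, 26, 27]
|A union B| = 8
Jaccard = 0/8 = 0

0


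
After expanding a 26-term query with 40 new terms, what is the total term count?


Original terms: 26
Expansion terms: 40
Total = 26 + 40 = 66

66


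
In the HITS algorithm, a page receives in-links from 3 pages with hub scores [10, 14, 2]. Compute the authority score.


Authority = sum of hub scores of in-linkers
In-link 1: hub score = 10
In-link 2: hub score = 14
In-link 3: hub score = 2
Authority = 10 + 14 + 2 = 26

26


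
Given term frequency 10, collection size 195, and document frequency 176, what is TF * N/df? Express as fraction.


TF * (N/df)
= 10 * (195/176)
= 10 * 195/176
= 975/88

975/88


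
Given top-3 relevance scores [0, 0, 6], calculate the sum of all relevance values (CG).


Cumulative Gain = sum of relevance scores
Position 1: rel=0, running sum=0
Position 2: rel=0, running sum=0
Position 3: rel=6, running sum=6
CG = 6

6


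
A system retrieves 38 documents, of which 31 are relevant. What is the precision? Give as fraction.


Precision = relevant_retrieved / total_retrieved
= 31 / 38
= 31 / (31 + 7)
= 31/38

31/38


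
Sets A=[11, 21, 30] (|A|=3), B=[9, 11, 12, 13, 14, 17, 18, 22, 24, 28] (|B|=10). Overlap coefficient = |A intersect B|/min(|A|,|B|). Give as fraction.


A intersect B = [11]
|A intersect B| = 1
min(|A|, |B|) = min(3, 10) = 3
Overlap = 1 / 3 = 1/3

1/3


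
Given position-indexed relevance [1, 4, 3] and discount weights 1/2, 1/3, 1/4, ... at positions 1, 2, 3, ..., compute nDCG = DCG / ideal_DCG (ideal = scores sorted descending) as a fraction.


Position discount weights w_i = 1/(i+1) for i=1..3:
Weights = [1/2, 1/3, 1/4]
Actual relevance: [1, 4, 3]
DCG = 1/2 + 4/3 + 3/4 = 31/12
Ideal relevance (sorted desc): [4, 3, 1]
Ideal DCG = 4/2 + 3/3 + 1/4 = 13/4
nDCG = DCG / ideal_DCG = 31/12 / 13/4 = 31/39

31/39


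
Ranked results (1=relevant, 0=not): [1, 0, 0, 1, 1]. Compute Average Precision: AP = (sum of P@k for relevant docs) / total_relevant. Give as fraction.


Computing P@k for each relevant position:
Position 1: relevant, P@1 = 1/1 = 1
Position 2: not relevant
Position 3: not relevant
Position 4: relevant, P@4 = 2/4 = 1/2
Position 5: relevant, P@5 = 3/5 = 3/5
Sum of P@k = 1 + 1/2 + 3/5 = 21/10
AP = 21/10 / 3 = 7/10

7/10


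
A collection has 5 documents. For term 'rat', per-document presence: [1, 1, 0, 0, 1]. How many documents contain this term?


Checking each document for 'rat':
Doc 1: present
Doc 2: present
Doc 3: absent
Doc 4: absent
Doc 5: present
df = sum of presences = 1 + 1 + 0 + 0 + 1 = 3

3


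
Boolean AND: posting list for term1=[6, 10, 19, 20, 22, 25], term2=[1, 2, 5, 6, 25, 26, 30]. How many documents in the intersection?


Boolean AND: find intersection of posting lists
term1 docs: [6, 10, 19, 20, 22, 25]
term2 docs: [1, 2, 5, 6, 25, 26, 30]
Intersection: [6, 25]
|intersection| = 2

2


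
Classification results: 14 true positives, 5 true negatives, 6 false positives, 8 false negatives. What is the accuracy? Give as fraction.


Accuracy = (TP + TN) / (TP + TN + FP + FN)
TP + TN = 14 + 5 = 19
Total = 14 + 5 + 6 + 8 = 33
Accuracy = 19 / 33 = 19/33

19/33
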